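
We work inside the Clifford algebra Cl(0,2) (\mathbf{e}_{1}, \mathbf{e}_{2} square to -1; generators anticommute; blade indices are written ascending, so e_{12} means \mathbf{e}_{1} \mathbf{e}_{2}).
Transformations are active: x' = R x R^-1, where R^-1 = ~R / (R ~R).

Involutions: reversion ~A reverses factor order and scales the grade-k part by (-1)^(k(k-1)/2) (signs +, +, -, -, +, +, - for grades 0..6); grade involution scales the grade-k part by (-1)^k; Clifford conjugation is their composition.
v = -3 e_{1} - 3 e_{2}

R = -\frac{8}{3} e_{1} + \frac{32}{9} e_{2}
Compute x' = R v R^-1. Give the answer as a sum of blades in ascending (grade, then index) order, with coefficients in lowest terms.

~R = -\frac{8}{3} e_{1} + \frac{32}{9} e_{2}, and R ~R = -\frac{1600}{81}, so R^-1 = ~R / (-\frac{1600}{81}).
R v = \frac{8}{3} + \frac{56}{3} e_{12}
Answer: \frac{93}{25} e_{1} + \frac{51}{25} e_{2}


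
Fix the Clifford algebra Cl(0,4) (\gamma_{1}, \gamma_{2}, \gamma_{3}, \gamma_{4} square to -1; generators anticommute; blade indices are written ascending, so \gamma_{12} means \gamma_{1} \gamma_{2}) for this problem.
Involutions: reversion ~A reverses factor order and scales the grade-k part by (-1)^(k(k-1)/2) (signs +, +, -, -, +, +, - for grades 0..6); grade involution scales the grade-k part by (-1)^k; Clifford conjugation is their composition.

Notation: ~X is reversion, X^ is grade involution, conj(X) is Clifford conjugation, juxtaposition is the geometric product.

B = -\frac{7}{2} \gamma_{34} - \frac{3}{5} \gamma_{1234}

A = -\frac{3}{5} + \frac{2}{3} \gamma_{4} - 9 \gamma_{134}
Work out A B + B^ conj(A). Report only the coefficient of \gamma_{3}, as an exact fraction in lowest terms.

first term: -\frac{63}{2} \gamma_{1} + \frac{27}{5} \gamma_{2} - \frac{7}{3} \gamma_{3} + \frac{21}{10} \gamma_{34} - \frac{2}{5} \gamma_{123} + \frac{9}{25} \gamma_{1234}
second term: -\frac{63}{2} \gamma_{1} - \frac{27}{5} \gamma_{2} - \frac{7}{3} \gamma_{3} + \frac{21}{10} \gamma_{34} - \frac{2}{5} \gamma_{123} + \frac{9}{25} \gamma_{1234}
Answer: -\frac{14}{3}


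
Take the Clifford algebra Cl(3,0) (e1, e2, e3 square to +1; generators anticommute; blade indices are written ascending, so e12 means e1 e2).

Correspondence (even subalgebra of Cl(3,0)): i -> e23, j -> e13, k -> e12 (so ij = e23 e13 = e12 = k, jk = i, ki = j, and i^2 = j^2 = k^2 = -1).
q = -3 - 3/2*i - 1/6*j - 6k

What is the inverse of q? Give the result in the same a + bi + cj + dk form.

In blades: q = -3 - 6*e12 - 1/6*e13 - 3/2*e23.
With qbar = -3 + 6*e12 + 1/6*e13 + 3/2*e23 (scalar fixed, mapped units negated), q qbar = 851/18 (the sum of squared coefficients), so q^-1 = qbar / (851/18) = -54/851 + 108/851*e12 + 3/851*e13 + 27/851*e23; translating back:
Answer: -54/851 + 27/851*i + 3/851*j + 108/851*k


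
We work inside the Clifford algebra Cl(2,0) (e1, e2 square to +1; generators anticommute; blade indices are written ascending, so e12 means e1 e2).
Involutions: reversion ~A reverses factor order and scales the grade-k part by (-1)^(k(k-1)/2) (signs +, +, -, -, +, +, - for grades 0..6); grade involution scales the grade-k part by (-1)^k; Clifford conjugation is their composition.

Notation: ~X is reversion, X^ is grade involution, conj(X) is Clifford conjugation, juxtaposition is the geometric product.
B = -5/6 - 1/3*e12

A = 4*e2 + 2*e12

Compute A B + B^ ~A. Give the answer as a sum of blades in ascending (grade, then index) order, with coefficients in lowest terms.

first term: 2/3 + 4/3*e1 - 10/3*e2 - 5/3*e12
second term: -2/3 - 4/3*e1 - 10/3*e2 + 5/3*e12
Answer: -20/3*e2


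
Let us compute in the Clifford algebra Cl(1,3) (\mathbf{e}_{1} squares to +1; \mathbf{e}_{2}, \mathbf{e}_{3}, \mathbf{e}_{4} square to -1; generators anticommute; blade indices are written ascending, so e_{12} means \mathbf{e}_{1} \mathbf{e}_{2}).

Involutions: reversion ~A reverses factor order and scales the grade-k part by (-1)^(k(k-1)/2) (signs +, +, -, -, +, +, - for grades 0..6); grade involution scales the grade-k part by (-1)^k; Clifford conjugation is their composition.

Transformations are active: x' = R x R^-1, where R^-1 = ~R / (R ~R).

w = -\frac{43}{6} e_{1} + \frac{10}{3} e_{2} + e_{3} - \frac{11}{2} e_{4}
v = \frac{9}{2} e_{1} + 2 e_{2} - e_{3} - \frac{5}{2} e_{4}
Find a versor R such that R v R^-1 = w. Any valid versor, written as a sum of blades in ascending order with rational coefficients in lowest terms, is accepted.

Since q(v) = q(w) = 9, the sum R = v + w = -\frac{8}{3} e_{1} + \frac{16}{3} e_{2} - 8 e_{4} does the job whenever invertible.
Answer: -\frac{8}{3} e_{1} + \frac{16}{3} e_{2} - 8 e_{4}


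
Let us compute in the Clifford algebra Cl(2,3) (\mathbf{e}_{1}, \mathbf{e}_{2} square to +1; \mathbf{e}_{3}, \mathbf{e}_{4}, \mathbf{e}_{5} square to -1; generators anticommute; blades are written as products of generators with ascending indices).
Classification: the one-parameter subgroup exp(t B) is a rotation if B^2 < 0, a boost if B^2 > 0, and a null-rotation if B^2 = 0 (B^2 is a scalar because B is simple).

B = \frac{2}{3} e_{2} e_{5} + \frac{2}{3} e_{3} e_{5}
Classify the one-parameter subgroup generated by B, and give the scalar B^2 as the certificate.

B^2 term by term: the squares give (\frac{2}{3})^2*(e_{2} e_{5})^2 + (\frac{2}{3})^2*(e_{3} e_{5})^2 = \frac{4}{9}*(+1) + \frac{4}{9}*(-1) = 0 (each basis 2-blade squares to minus the product of its generators' squares); cross terms between blades sharing an index anticommute and cancel. So B^2 = 0.
Answer: null-rotation, certificate B^2 = 0. Because 0 is invariant under every versor sandwich, the classification follows from its sign alone.


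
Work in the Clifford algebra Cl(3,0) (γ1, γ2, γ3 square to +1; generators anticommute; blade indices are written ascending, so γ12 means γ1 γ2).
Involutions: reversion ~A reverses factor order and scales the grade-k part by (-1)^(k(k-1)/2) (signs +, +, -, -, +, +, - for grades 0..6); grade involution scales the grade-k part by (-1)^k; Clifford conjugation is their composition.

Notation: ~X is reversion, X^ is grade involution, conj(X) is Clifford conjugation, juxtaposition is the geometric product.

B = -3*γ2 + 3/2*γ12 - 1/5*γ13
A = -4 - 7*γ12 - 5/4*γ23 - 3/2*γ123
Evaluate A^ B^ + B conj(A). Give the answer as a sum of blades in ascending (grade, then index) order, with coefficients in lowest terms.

first term: 21/2 - 21*γ1 - 123/10*γ2 + 3/2*γ3 - 23/4*γ12 - 73/40*γ13 - 7/5*γ23
second term: -21/2 + 21*γ1 + 123/10*γ2 - 3/2*γ3 - 23/4*γ12 - 73/40*γ13 - 7/5*γ23
Answer: -23/2*γ12 - 73/20*γ13 - 14/5*γ23


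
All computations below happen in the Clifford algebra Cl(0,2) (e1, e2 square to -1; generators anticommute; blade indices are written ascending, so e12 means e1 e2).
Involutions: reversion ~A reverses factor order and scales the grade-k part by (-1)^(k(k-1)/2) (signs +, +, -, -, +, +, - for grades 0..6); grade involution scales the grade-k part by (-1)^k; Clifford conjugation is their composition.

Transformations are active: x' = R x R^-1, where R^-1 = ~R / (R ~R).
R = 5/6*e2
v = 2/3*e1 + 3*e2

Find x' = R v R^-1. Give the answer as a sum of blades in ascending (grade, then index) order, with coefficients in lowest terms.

~R = 5/6*e2, and R ~R = -25/36, so R^-1 = ~R / (-25/36).
R v = -5/2 - 5/9*e12
Answer: -2/3*e1 + 3*e2


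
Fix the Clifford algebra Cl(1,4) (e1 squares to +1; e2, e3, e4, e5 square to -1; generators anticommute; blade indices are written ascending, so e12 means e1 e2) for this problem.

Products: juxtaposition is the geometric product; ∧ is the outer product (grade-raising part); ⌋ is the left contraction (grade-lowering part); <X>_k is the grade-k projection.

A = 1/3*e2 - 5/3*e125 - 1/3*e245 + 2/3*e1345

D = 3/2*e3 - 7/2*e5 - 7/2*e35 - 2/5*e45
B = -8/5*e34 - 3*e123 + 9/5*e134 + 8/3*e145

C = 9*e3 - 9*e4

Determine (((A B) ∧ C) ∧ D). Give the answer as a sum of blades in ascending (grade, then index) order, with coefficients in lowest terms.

step 1: 16/9*e3 + 6/5*e5 - 8/9*e12 - e13 + 16/15*e15 - 40/9*e24 - 5*e35 - 8/15*e234 + 8/15*e235 + 2*e245 - 3/5*e1234 + 3/5*e1235 - 8/9*e1245 + e1345 - 3*e2345 + 8/3*e12345
step 2: -16*e34 - 54/5*e35 + 54/5*e45 - 8*e123 + 8*e124 + 9*e134 - 48/5*e135 + 48/5*e145 + 40*e234 - 45*e345 + 114/5*e2345 - 13/5*e12345
step 3: 361/5*e345 - 12*e1234 + 28*e1235 - 28*e1245 - 171/10*e1345 - 140*e2345 + 156/5*e12345
Answer: 361/5*e345 - 12*e1234 + 28*e1235 - 28*e1245 - 171/10*e1345 - 140*e2345 + 156/5*e12345


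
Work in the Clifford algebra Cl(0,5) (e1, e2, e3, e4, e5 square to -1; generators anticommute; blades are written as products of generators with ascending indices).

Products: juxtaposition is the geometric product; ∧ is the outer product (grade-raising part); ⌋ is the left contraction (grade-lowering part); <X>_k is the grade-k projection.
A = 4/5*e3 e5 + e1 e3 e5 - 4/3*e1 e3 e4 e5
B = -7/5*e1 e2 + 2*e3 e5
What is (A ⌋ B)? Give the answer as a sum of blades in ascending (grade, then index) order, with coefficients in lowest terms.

step 1: -8/5
Answer: -8/5


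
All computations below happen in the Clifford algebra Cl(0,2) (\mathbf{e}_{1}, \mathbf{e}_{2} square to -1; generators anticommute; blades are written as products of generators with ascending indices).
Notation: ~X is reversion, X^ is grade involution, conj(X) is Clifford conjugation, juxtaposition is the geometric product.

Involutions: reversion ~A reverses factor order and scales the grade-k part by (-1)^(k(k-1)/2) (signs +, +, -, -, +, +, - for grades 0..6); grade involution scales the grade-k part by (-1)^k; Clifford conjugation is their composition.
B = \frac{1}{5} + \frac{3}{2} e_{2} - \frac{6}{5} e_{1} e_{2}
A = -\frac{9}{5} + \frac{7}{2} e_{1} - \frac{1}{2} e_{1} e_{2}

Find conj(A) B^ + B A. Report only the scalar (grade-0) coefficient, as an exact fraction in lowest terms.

first term: \frac{6}{25} + \frac{1}{20} e_{1} - \frac{3}{2} e_{2} + \frac{751}{100} e_{1} e_{2}
second term: -\frac{24}{25} - \frac{1}{20} e_{1} - \frac{69}{10} e_{2} - \frac{319}{100} e_{1} e_{2}
Answer: -\frac{18}{25}


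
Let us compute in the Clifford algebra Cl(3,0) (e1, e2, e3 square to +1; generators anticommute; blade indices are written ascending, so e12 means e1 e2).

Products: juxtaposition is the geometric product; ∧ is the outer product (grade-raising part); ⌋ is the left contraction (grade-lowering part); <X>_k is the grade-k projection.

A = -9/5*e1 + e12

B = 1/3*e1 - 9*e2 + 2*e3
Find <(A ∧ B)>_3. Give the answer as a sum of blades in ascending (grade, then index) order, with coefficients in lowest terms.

step 1: 81/5*e12 - 18/5*e13 + 2*e123
step 2: 2*e123
Answer: 2*e123


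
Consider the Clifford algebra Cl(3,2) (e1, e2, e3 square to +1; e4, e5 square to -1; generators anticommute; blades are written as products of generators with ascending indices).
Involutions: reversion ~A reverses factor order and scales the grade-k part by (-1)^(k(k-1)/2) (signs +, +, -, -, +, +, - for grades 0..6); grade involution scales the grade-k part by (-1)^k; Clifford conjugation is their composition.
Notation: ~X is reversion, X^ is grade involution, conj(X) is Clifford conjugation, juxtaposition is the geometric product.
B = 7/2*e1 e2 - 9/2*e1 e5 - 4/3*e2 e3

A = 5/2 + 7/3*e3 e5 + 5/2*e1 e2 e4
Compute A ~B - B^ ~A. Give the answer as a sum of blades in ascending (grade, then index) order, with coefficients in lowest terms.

first term: 35/4*e4 - 35/4*e1 e2 - 21/2*e1 e3 + 45/4*e1 e5 + 10/3*e2 e3 - 28/9*e2 e5 + 10/3*e1 e3 e4 + 45/4*e2 e4 e5 - 49/6*e1 e2 e3 e5
second term: 35/4*e4 + 35/4*e1 e2 + 21/2*e1 e3 - 45/4*e1 e5 - 10/3*e2 e3 + 28/9*e2 e5 - 10/3*e1 e3 e4 - 45/4*e2 e4 e5 - 49/6*e1 e2 e3 e5
Answer: -35/2*e1 e2 - 21*e1 e3 + 45/2*e1 e5 + 20/3*e2 e3 - 56/9*e2 e5 + 20/3*e1 e3 e4 + 45/2*e2 e4 e5


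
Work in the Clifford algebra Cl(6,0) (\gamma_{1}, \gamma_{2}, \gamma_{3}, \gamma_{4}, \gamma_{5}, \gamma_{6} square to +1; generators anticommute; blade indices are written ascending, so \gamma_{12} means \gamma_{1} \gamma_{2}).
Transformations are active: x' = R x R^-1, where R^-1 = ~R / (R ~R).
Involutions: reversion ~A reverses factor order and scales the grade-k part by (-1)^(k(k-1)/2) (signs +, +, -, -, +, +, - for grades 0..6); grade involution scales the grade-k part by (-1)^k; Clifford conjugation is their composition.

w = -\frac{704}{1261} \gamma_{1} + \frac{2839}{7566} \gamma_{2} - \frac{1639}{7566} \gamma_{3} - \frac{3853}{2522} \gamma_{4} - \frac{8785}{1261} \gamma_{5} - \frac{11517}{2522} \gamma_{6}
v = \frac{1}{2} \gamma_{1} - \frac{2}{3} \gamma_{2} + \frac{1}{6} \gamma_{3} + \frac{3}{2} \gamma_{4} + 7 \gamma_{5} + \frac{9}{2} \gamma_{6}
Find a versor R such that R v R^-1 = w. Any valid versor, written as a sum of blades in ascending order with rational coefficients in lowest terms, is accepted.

Here q(v) = q(w) = \frac{650}{9}; the classical choice R = v + w = -\frac{147}{2522} \gamma_{1} - \frac{735}{2522} \gamma_{2} - \frac{63}{1261} \gamma_{3} - \frac{35}{1261} \gamma_{4} + \frac{42}{1261} \gamma_{5} - \frac{84}{1261} \gamma_{6} then realises v -> w under the sandwich.
Answer: -\frac{147}{2522} \gamma_{1} - \frac{735}{2522} \gamma_{2} - \frac{63}{1261} \gamma_{3} - \frac{35}{1261} \gamma_{4} + \frac{42}{1261} \gamma_{5} - \frac{84}{1261} \gamma_{6}


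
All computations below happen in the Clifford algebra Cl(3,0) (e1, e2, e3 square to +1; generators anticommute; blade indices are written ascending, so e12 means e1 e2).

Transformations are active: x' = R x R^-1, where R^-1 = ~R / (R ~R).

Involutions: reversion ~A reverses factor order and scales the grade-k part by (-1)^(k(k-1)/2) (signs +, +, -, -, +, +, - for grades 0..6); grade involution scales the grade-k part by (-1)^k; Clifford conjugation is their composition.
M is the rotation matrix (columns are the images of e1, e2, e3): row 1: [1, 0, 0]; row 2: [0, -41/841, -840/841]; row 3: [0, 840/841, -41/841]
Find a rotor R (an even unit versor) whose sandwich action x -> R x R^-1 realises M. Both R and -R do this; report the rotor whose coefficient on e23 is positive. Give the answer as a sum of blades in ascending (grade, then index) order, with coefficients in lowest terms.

Method: write R = a + b12*e12 + b13*e13 + b23*e23 with a^2 + b12^2 + b13^2 + b23^2 = 1 (so R^-1 = ~R). Expanding the columns R e_j ~R gives tr M = 4a^2 - 1 and, from the antisymmetric part, M21 - M12 = -4a*b12, M13 - M31 = 4a*b13, M32 - M23 = -4a*b23.
Here tr M = 759/841, so a^2 = (1 + tr M)/4 = 400/841 and a = ±20/29. Taking a = 20/29: M21 - M12 = 0, M13 - M31 = 0, M32 - M23 = 1680/841, giving b12 = 0, b13 = 0, b23 = -21/29, i.e. R = 20/29 - 21/29*e23.
Its e23 coefficient is negative, so report the other preimage -R.
Answer: -20/29 + 21/29*e23. Why the constraint matters: R and -R act identically through the sandwich — M has trace 759/841 either way — so only the sign condition on e23 picks one of the two preimages.


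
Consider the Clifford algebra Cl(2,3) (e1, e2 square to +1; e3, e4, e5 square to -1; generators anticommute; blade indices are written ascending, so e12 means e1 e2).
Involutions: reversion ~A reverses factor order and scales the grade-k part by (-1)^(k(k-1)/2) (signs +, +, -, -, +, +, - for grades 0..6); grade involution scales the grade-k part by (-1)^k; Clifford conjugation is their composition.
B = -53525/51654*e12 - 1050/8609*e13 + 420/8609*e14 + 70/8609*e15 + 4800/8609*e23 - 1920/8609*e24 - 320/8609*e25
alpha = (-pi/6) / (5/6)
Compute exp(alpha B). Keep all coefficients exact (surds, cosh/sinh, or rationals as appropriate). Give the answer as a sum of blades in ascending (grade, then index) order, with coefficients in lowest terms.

B^2 term by term: the squares give (-53525/51654)^2*(e12)^2 + (-1050/8609)^2*(e13)^2 + (420/8609)^2*(e14)^2 + (70/8609)^2*(e15)^2 + (4800/8609)^2*(e23)^2 + (-1920/8609)^2*(e24)^2 + (-320/8609)^2*(e25)^2 = 2864925625/2668135716*(-1) + 1102500/74114881*(+1) + 176400/74114881*(+1) + 4900/74114881*(+1) + 23040000/74114881*(+1) + 3686400/74114881*(+1) + 102400/74114881*(+1) = -25/36 (each basis 2-blade squares to minus the product of its generators' squares); cross terms between blades sharing an index anticommute and cancel; the commuting (index-disjoint) pairs give grade-4 terms 2*c*c'*(blade product), which cancel blade by blade — e1234: -4032000/74114881 + 4032000/74114881 = 0; e1235: -672000/74114881 + 672000/74114881 = 0; e1245: 268800/74114881 - 268800/74114881 = 0 — confirming B is simple. So B^2 = -25/36.
B^2 = -25/36 — circular case — the even/odd split gives cos and sin: l = 5/6, alpha*l = -pi/6, so exp(alpha B) = cos(-pi/6) + (sin(-pi/6)/(5/6))*B = sqrt(3)/2 + (-3/5)*B.
Answer: sqrt(3)/2 + 10705/17218*e12 + 630/8609*e13 - 252/8609*e14 - 42/8609*e15 - 2880/8609*e23 + 1152/8609*e24 + 192/8609*e25


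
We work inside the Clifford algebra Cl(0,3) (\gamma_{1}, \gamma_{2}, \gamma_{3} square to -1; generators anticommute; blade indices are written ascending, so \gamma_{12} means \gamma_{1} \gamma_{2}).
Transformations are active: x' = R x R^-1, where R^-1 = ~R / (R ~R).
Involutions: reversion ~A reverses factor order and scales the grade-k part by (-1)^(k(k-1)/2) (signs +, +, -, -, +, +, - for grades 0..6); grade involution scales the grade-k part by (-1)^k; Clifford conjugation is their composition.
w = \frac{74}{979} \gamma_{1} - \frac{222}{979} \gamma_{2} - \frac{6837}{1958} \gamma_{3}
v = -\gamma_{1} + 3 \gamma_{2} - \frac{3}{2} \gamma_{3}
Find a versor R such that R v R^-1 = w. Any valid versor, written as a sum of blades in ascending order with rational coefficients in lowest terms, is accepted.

Construction: equal norms (both -\frac{49}{4}) license R = v + w = -\frac{905}{979} \gamma_{1} + \frac{2715}{979} \gamma_{2} - \frac{4887}{979} \gamma_{3} — nothing changes along that direction, while (v - w)/2 changes sign, so v maps onto w.
Answer: -\frac{905}{979} \gamma_{1} + \frac{2715}{979} \gamma_{2} - \frac{4887}{979} \gamma_{3}


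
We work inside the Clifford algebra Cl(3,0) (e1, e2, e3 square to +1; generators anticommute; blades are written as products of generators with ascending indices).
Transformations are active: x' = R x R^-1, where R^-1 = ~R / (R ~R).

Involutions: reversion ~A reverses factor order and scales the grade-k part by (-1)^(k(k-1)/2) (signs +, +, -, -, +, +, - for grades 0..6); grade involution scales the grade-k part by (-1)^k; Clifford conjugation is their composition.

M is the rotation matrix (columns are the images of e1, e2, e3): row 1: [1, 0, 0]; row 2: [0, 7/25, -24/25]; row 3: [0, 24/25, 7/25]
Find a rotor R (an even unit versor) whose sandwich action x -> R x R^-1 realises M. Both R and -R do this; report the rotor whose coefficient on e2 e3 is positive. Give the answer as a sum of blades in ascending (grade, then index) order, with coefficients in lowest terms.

Method: write R = a + b12*e1 e2 + b13*e1 e3 + b23*e2 e3 with a^2 + b12^2 + b13^2 + b23^2 = 1 (so R^-1 = ~R). Expanding the columns R e_j ~R gives tr M = 4a^2 - 1 and, from the antisymmetric part, M21 - M12 = -4a*b12, M13 - M31 = 4a*b13, M32 - M23 = -4a*b23.
Here tr M = 39/25, so a^2 = (1 + tr M)/4 = 16/25 and a = ±4/5. Taking a = 4/5: M21 - M12 = 0, M13 - M31 = 0, M32 - M23 = 48/25, giving b12 = 0, b13 = 0, b23 = -3/5, i.e. R = 4/5 - 3/5*e2 e3.
Its e2 e3 coefficient is negative, so report the other preimage -R.
Answer: -4/5 + 3/5*e2 e3. Why the constraint matters: R and -R act identically through the sandwich — M has trace 39/25 either way — so only the sign condition on e2 e3 picks one of the two preimages.


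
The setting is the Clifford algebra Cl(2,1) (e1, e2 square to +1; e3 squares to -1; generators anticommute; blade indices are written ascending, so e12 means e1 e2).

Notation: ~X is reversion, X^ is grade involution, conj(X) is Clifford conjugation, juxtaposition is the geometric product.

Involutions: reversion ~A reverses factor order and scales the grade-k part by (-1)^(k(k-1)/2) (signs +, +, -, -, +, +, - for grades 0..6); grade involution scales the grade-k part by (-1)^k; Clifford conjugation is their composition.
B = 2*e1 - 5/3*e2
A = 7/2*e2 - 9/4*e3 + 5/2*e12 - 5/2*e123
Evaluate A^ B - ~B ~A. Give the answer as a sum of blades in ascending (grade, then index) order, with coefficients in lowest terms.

first term: 35/6 - 25/6*e1 - 5*e2 + 7*e12 - 1/3*e13 + 35/4*e23
second term: -35/6 - 25/6*e1 - 5*e2 + 7*e12 - 1/3*e13 + 35/4*e23
Answer: 35/3


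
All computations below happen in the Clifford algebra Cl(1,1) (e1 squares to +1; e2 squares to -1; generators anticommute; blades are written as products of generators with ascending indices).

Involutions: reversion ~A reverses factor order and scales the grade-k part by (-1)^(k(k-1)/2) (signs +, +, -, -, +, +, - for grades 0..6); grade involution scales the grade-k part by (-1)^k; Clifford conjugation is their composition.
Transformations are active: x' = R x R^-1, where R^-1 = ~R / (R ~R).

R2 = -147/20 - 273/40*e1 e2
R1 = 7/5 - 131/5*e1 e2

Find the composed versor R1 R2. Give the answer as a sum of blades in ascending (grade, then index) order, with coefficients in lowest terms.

Distribute over the terms of R1 (each basis-blade product reordered to ascending indices, repeated generators contracted through their squares):
(7/5) R2 = -1029/100 - 1911/200*e1 e2
(-131/5*e1 e2) R2 = 35763/200 + 19257/100*e1 e2
Summing the partial products and collecting blades:
Answer: 6741/40 + 36603/200*e1 e2


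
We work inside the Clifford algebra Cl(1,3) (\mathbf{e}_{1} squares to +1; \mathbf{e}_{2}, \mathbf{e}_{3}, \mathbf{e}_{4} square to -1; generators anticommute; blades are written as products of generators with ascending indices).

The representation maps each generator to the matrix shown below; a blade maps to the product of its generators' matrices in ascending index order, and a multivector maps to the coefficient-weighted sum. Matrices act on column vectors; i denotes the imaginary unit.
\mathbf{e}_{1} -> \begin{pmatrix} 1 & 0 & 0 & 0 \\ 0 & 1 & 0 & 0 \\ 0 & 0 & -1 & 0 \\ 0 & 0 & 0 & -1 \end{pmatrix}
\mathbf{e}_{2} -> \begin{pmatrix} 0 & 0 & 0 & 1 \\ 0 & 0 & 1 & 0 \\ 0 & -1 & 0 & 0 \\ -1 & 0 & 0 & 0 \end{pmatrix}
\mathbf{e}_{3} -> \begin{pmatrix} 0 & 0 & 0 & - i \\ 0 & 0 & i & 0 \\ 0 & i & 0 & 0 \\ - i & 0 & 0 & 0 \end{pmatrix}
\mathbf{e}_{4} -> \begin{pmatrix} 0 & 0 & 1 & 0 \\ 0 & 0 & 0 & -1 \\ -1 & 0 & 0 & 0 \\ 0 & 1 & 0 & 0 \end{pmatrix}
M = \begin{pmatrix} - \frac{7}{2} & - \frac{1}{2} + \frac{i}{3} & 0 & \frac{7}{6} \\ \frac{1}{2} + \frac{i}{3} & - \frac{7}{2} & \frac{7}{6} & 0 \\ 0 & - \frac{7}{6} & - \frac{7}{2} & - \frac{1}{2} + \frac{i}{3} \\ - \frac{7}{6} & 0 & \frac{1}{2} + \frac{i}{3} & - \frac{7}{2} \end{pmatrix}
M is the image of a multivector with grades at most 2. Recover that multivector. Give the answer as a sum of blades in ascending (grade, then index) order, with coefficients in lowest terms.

Method: the blade images are trace-orthogonal — tr(rho(e_A) rho(e_B)^-1) = 4 if A = B and 0 otherwise — and rho(e_A)^-1 = (e_A)^2 * rho(e_A) with (e_A)^2 = +1 or -1, so the coefficient of e_A in the preimage is (e_A)^2 * tr(M rho(e_A))/4.
Nonzero projections over blades of grade <= 2: 1: (1)^2 = +1, tr(M 1) = -14, coefficient -\frac{7}{2}; e_{2}: (e_{2})^2 = -1, tr(M rho(e_{2})) = - \frac{14}{3}, coefficient \frac{7}{6}; e_{2} e_{4}: (e_{2} e_{4})^2 = -1, tr(M rho(e_{2} e_{4})) = 2, coefficient -\frac{1}{2}; e_{3} e_{4}: (e_{3} e_{4})^2 = -1, tr(M rho(e_{3} e_{4})) = \frac{4}{3}, coefficient -\frac{1}{3}. Every other blade of grade <= 2 projects to 0.
Answer: -\frac{7}{2} + \frac{7}{6} e_{2} - \frac{1}{2} e_{2} e_{4} - \frac{1}{3} e_{3} e_{4}


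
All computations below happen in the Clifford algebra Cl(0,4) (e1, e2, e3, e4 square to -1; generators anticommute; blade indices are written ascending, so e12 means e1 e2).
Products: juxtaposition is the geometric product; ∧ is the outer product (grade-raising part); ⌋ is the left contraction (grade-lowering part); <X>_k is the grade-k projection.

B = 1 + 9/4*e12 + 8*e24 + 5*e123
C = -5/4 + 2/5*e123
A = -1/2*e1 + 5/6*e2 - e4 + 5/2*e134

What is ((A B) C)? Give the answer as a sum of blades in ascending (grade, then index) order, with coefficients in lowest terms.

step 1: 11/8*e1 - 145/24*e2 - 23/3*e4 + 25/6*e13 + 5/2*e23 - 25/2*e24 - 20*e123 - 25/4*e124 + 5/2*e134 - 45/8*e234 + 5*e1234
step 2: -8 - 87/32*e1 + 295/32*e2 + 91/12*e4 - 61/8*e13 - 9/4*e14 - 147/40*e23 + 117/8*e24 - 5/2*e34 + 25*e123 + 125/16*e124 + 15/8*e134 + 225/32*e234 - 191/60*e1234
Answer: -8 - 87/32*e1 + 295/32*e2 + 91/12*e4 - 61/8*e13 - 9/4*e14 - 147/40*e23 + 117/8*e24 - 5/2*e34 + 25*e123 + 125/16*e124 + 15/8*e134 + 225/32*e234 - 191/60*e1234


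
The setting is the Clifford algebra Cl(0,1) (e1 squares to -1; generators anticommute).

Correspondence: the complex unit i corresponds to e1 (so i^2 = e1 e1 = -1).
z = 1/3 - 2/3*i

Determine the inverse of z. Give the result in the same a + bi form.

In blades: z = 1/3 - 2/3*e1.
With qbar = 1/3 + 2/3*e1 (scalar fixed, mapped units negated), z qbar = 5/9 (the sum of squared coefficients), so z^-1 = qbar / (5/9) = 3/5 + 6/5*e1; translating back:
Answer: 3/5 + 6/5*i


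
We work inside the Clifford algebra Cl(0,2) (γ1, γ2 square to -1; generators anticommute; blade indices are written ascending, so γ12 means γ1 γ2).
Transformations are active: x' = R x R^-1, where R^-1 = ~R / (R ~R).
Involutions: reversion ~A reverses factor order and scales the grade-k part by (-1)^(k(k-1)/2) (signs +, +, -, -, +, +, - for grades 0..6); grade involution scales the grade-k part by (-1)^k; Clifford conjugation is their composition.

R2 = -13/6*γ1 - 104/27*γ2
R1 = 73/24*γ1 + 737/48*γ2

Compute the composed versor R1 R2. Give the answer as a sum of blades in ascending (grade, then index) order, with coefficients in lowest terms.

Distribute over the terms of R1 (each basis-blade product reordered to ascending indices, repeated generators contracted through their squares):
(73/24*γ1) R2 = 949/144 - 949/81*γ12
(737/48*γ2) R2 = 9581/162 + 9581/288*γ12
Summing the partial products and collecting blades:
Answer: 85189/1296 + 55861/2592*γ12


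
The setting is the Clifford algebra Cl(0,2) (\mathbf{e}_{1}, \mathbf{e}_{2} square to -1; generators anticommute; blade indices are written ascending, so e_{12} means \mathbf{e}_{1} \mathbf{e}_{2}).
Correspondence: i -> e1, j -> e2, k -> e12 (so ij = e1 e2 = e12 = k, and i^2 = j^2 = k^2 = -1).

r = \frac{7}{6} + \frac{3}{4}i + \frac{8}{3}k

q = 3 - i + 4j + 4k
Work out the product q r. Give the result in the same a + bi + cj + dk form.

In blades: q = 3 - e_{1} + 4 e_{2} + 4 e_{12}, r = \frac{7}{6} + \frac{3}{4} e_{1} + \frac{8}{3} e_{12}.
Distribute q over r term by term (generator squares from the signature, products reordered to ascending indices): (3)*r = \frac{7}{2} + \frac{9}{4} e_{1} + 8 e_{12}; (-e_{1})*r = \frac{3}{4} - \frac{7}{6} e_{1} + \frac{8}{3} e_{2}; (4 e_{2})*r = \frac{32}{3} e_{1} + \frac{14}{3} e_{2} - 3 e_{12}; (4 e_{12})*r = -\frac{32}{3} + 3 e_{2} + \frac{14}{3} e_{12}.
Sum: -\frac{77}{12} + \frac{47}{4} e_{1} + \frac{31}{3} e_{2} + \frac{29}{3} e_{12}; translating back through the correspondence:
Answer: -\frac{77}{12} + \frac{47}{4}i + \frac{31}{3}j + \frac{29}{3}k


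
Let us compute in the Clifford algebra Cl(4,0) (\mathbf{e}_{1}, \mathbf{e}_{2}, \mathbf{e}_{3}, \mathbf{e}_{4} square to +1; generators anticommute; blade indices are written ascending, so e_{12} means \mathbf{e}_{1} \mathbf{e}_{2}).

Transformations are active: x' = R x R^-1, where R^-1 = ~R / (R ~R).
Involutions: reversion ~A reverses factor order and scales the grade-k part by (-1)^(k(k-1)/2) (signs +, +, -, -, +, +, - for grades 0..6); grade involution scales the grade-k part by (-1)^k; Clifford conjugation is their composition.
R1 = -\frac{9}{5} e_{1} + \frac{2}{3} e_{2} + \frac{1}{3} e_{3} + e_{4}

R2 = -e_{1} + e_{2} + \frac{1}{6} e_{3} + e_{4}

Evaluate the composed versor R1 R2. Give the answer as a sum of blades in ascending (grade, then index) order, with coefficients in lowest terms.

Distribute over the terms of R1 (each basis-blade product reordered to ascending indices, repeated generators contracted through their squares):
(-\frac{9}{5} e_{1}) R2 = \frac{9}{5} - \frac{9}{5} e_{12} - \frac{3}{10} e_{13} - \frac{9}{5} e_{14}
(\frac{2}{3} e_{2}) R2 = \frac{2}{3} + \frac{2}{3} e_{12} + \frac{1}{9} e_{23} + \frac{2}{3} e_{24}
(\frac{1}{3} e_{3}) R2 = \frac{1}{18} + \frac{1}{3} e_{13} - \frac{1}{3} e_{23} + \frac{1}{3} e_{34}
(e_{4}) R2 = 1 + e_{14} - e_{24} - \frac{1}{6} e_{34}
Summing the partial products and collecting blades:
Answer: \frac{317}{90} - \frac{17}{15} e_{12} + \frac{1}{30} e_{13} - \frac{4}{5} e_{14} - \frac{2}{9} e_{23} - \frac{1}{3} e_{24} + \frac{1}{6} e_{34}


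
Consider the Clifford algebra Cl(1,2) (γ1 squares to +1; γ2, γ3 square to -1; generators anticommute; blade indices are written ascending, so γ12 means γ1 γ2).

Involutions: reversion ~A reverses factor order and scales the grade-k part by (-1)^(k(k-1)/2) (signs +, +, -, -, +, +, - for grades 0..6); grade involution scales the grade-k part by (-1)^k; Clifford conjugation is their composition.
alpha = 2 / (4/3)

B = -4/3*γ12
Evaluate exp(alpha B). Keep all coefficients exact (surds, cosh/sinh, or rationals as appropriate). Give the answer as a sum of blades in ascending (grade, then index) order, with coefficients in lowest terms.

B^2 = (-4/3)^2*(γ12)^2 = 16/9*(+1) = 16/9 (a basis 2-blade squares to minus the product of its generators' squares).
B^2 = 16/9 — the positive square puts this in the hyperbolic regime; l = 4/3, alpha*l = 2, so exp(alpha B) = cosh(2) + (sinh(2)/(4/3))*B = cosh(2) + (3*sinh(2)/4)*B.
Answer: cosh(2) - sinh(2)*γ12


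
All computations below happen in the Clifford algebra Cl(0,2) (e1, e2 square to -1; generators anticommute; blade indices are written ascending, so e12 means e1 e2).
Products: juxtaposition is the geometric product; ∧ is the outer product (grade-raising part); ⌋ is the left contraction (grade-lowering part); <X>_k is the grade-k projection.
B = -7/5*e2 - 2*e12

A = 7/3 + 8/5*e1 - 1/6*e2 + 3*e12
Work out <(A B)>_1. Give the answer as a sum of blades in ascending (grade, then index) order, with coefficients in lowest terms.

step 1: 173/30 + 68/15*e1 - 1/15*e2 - 518/75*e12
step 2: 68/15*e1 - 1/15*e2
Answer: 68/15*e1 - 1/15*e2


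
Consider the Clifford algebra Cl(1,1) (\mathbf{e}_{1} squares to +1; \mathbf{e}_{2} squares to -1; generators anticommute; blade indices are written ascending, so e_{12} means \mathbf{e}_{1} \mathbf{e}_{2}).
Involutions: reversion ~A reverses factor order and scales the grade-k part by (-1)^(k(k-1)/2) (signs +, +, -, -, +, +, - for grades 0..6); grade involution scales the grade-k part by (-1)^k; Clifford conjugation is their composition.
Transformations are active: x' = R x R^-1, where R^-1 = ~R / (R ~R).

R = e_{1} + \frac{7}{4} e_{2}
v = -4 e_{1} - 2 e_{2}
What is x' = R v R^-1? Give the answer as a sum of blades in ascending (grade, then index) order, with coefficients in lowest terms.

~R = e_{1} + \frac{7}{4} e_{2}, and R ~R = -\frac{33}{16}, so R^-1 = ~R / (-\frac{33}{16}).
R v = -\frac{1}{2} + 5 e_{12}
Answer: \frac{148}{33} e_{1} + \frac{94}{33} e_{2}


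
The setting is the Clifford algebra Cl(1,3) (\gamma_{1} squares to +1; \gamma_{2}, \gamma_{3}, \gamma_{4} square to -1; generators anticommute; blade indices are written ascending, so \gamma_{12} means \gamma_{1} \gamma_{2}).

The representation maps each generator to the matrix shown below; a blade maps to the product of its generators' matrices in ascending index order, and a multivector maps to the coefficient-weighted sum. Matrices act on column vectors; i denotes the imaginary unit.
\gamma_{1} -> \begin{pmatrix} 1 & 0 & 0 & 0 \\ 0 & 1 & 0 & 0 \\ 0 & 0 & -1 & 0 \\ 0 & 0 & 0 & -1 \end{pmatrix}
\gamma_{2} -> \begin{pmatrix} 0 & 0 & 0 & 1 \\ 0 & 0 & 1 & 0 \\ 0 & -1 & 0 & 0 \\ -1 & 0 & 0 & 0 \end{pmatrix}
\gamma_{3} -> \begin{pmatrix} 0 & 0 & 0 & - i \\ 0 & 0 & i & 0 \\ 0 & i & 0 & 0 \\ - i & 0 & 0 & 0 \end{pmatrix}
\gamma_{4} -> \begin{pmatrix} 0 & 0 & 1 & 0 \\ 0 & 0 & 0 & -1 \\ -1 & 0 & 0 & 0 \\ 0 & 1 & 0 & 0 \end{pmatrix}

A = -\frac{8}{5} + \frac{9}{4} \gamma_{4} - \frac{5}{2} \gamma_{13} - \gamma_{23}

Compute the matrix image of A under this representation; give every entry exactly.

Bivector images (products of the table entries): rho(\gamma_{13}) = rho(\gamma_{1})rho(\gamma_{3}) = \begin{pmatrix} 0 & 0 & 0 & - i \\ 0 & 0 & i & 0 \\ 0 & - i & 0 & 0 \\ i & 0 & 0 & 0 \end{pmatrix}; rho(\gamma_{23}) = rho(\gamma_{2})rho(\gamma_{3}) = \begin{pmatrix} - i & 0 & 0 & 0 \\ 0 & i & 0 & 0 \\ 0 & 0 & - i & 0 \\ 0 & 0 & 0 & i \end{pmatrix}.
M = (-\frac{8}{5})*1 + (\frac{9}{4})*rho(\gamma_{4}) + (-\frac{5}{2})*rho(\gamma_{13}) + (-1)*rho(\gamma_{23}), summed entrywise (1 is the identity matrix):
Answer: \begin{pmatrix} - \frac{8}{5} + i & 0 & \frac{9}{4} & \frac{5 i}{2} \\ 0 & - \frac{8}{5} - i & - \frac{5 i}{2} & - \frac{9}{4} \\ - \frac{9}{4} & \frac{5 i}{2} & - \frac{8}{5} + i & 0 \\ - \frac{5 i}{2} & \frac{9}{4} & 0 & - \frac{8}{5} - i \end{pmatrix}


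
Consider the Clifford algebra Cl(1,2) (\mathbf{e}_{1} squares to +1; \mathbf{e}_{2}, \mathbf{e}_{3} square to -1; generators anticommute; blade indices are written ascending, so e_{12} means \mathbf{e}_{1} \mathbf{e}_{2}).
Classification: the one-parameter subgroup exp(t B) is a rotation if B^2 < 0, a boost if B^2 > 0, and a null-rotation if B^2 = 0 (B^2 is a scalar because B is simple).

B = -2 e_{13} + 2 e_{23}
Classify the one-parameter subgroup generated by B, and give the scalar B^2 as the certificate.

B^2 term by term: the squares give (-2)^2*(e_{13})^2 + (2)^2*(e_{23})^2 = 4*(+1) + 4*(-1) = 0 (each basis 2-blade squares to minus the product of its generators' squares); cross terms between blades sharing an index anticommute and cancel. So B^2 = 0.
Answer: null-rotation, certificate B^2 = 0. Check the certificate: B^2 = 0, and that sign is decisive whatever form B takes.


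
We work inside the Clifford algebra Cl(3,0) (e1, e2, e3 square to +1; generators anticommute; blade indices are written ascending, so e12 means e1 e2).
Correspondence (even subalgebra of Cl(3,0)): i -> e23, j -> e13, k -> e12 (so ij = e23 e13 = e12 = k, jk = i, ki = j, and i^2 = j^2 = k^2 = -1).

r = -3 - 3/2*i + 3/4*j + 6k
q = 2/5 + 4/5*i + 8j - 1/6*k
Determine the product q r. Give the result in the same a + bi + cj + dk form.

In blades: q = 2/5 - 1/6*e12 + 8*e13 + 4/5*e23, r = -3 + 6*e12 + 3/4*e13 - 3/2*e23.
Distribute q over r term by term (generator squares from the signature, products reordered to ascending indices): (2/5)*r = -6/5 + 12/5*e12 + 3/10*e13 - 3/5*e23; (-1/6*e12)*r = 1 + 1/2*e12 + 1/4*e13 + 1/8*e23; (8*e13)*r = -6 + 12*e12 - 24*e13 + 48*e23; (4/5*e23)*r = 6/5 + 3/5*e12 - 24/5*e13 - 12/5*e23.
Sum: -5 + 31/2*e12 - 113/4*e13 + 361/8*e23; translating back through the correspondence:
Answer: -5 + 361/8*i - 113/4*j + 31/2*k


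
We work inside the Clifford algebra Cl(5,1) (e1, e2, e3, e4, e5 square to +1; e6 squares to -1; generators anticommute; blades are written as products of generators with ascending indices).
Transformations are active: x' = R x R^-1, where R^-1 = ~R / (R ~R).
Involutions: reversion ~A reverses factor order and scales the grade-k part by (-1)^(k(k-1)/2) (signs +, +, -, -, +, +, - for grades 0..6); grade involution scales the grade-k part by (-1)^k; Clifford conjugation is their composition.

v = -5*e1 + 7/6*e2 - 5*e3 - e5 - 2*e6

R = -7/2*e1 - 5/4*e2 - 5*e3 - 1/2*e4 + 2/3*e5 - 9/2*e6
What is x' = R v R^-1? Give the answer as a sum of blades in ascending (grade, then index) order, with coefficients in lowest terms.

~R = -7/2*e1 - 5/4*e2 - 5*e3 - 1/2*e4 + 2/3*e5 - 9/2*e6, and R ~R = 2773/144, so R^-1 = ~R / (2773/144).
R v = 251/8 - 31/3*e1 e2 - 15/2*e1 e3 - 5/2*e1 e4 + 41/6*e1 e5 - 31/2*e1 e6 + 145/12*e2 e3 + 7/12*e2 e4 + 17/36*e2 e5 + 31/4*e2 e6 - 5/2*e3 e4 + 25/3*e3 e5 - 25/2*e3 e6 + 1/2*e4 e5 + e4 e6 - 35/6*e5 e6
Answer: -17761/2773*e1 - 87181/16638*e2 - 31315/2773*e3 - 4518/2773*e4 + 8797/2773*e5 - 35116/2773*e6


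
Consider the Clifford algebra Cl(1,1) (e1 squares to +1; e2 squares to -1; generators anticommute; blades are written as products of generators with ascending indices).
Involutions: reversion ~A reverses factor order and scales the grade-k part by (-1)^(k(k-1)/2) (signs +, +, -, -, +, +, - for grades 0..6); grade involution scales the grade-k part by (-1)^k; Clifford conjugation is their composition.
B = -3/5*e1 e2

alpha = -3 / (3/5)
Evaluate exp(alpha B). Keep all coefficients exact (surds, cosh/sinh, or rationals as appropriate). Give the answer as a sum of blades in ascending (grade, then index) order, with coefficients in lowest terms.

B^2 = (-3/5)^2*(e1 e2)^2 = 9/25*(+1) = 9/25 (a basis 2-blade squares to minus the product of its generators' squares).
B^2 = 9/25 — a positive square means the series sums to a boost: l = 3/5, alpha*l = -3, so exp(alpha B) = cosh(-3) + (sinh(-3)/(3/5))*B = cosh(3) + (-5*sinh(3)/3)*B.
Answer: cosh(3) + sinh(3)*e1 e2


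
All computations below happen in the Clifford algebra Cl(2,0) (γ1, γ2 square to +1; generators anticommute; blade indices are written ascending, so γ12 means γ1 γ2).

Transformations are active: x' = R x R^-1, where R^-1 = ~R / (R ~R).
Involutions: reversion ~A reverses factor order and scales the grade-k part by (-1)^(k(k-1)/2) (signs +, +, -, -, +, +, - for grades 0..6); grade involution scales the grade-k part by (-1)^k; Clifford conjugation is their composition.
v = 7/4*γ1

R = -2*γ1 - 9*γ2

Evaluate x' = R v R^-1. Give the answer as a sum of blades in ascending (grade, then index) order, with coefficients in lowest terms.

~R = -2*γ1 - 9*γ2, and R ~R = 85, so R^-1 = ~R / (85).
R v = -7/2 + 63/4*γ12
Answer: -539/340*γ1 + 63/85*γ2


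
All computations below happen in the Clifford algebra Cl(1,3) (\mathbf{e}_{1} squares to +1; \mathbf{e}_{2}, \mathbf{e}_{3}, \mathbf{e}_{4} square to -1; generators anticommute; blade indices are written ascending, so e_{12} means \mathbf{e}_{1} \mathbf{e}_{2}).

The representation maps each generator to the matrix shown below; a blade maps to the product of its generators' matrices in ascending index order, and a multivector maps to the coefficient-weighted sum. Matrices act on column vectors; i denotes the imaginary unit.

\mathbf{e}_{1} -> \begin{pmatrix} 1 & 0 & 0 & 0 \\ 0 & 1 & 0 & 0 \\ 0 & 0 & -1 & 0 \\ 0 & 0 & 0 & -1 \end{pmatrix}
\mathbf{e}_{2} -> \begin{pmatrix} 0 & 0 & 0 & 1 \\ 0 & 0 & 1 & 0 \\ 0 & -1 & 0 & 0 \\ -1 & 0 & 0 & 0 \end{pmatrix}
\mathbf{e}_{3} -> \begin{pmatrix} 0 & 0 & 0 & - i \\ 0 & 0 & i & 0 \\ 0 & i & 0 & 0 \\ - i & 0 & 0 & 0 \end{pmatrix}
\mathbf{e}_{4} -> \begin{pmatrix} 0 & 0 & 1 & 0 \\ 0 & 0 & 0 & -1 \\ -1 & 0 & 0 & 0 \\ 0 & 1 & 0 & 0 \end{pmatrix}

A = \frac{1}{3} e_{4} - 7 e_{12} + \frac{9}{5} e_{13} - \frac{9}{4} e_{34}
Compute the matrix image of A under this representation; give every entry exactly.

Bivector images (products of the table entries): rho(e_{12}) = rho(\mathbf{e}_{1})rho(\mathbf{e}_{2}) = \begin{pmatrix} 0 & 0 & 0 & 1 \\ 0 & 0 & 1 & 0 \\ 0 & 1 & 0 & 0 \\ 1 & 0 & 0 & 0 \end{pmatrix}; rho(e_{13}) = rho(\mathbf{e}_{1})rho(\mathbf{e}_{3}) = \begin{pmatrix} 0 & 0 & 0 & - i \\ 0 & 0 & i & 0 \\ 0 & - i & 0 & 0 \\ i & 0 & 0 & 0 \end{pmatrix}; rho(e_{34}) = rho(\mathbf{e}_{3})rho(\mathbf{e}_{4}) = \begin{pmatrix} 0 & - i & 0 & 0 \\ - i & 0 & 0 & 0 \\ 0 & 0 & 0 & - i \\ 0 & 0 & - i & 0 \end{pmatrix}.
M = (\frac{1}{3})*rho(e_{4}) + (-7)*rho(e_{12}) + (\frac{9}{5})*rho(e_{13}) + (-\frac{9}{4})*rho(e_{34}), summed entrywise:
Answer: \begin{pmatrix} 0 & \frac{9 i}{4} & \frac{1}{3} & -7 - \frac{9 i}{5} \\ \frac{9 i}{4} & 0 & -7 + \frac{9 i}{5} & - \frac{1}{3} \\ - \frac{1}{3} & -7 - \frac{9 i}{5} & 0 & \frac{9 i}{4} \\ -7 + \frac{9 i}{5} & \frac{1}{3} & \frac{9 i}{4} & 0 \end{pmatrix}


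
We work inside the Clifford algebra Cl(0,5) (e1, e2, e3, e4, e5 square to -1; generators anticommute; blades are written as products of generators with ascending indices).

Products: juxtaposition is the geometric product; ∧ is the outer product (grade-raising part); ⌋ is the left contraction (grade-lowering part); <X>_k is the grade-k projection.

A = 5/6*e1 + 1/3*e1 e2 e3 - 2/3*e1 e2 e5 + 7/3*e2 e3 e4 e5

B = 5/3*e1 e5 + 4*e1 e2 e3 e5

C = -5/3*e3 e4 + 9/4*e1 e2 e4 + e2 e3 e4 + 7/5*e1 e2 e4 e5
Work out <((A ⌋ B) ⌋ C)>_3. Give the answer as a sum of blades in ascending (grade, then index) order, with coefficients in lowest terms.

step 1: 8/3*e3 - 1/18*e5 - 10/3*e2 e3 e5
step 2: 40/9*e4 + 8/3*e2 e4 - 7/90*e1 e2 e4
step 3: -7/90*e1 e2 e4
Answer: -7/90*e1 e2 e4
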